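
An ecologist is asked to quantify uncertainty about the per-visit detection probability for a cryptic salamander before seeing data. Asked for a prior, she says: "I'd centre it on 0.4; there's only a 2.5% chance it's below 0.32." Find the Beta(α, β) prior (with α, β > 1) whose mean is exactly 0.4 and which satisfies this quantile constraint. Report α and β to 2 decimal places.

α ≈ 55.11, β ≈ 82.66

With mean 0.4 fixed, write α = 0.4s, β = 0.6s where s = α+β.
Need P(θ < 0.32) = 0.025 under Beta(0.4s, 0.6s). Normal approximation: (q−m)/√(m(1−m)/s) ≈ z_{0.025} = -1.96, so s ≈ 0.4·0.6·(-1.96)²/(0.32−0.4)² = 144.1.
At s = 144.1: P(θ<0.32) ≈ 0.022. Adjusting to match 0.025 gives s ≈ 137.77.
So α = 0.4·137.77 ≈ 55.11, β = 0.6·137.77 ≈ 82.66.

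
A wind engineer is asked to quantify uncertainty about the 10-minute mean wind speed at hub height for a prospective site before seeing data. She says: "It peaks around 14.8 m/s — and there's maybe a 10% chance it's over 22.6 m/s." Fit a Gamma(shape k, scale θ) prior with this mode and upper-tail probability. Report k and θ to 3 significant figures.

Gamma(k,θ) with k>1 has mode (k−1)θ, so θ = 14.8/(k−1).
Need P(X < 22.6) = 0.9 with θ tied to k this way. Start at k = 2, θ = 14.8: P(X<22.6) ≈ 0.451.
Too low — raise k to concentrate. Iterating converges to k ≈ 11.4.
Then θ = 14.8/(11.4−1) ≈ 1.42.

k ≈ 11.4, θ ≈ 1.42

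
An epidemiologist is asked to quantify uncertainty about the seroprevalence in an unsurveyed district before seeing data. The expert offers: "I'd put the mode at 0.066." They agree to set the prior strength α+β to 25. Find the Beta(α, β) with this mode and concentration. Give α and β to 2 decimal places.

α = 2.52, β = 22.48

For α,β > 1 the Beta mode is (α−1)/(α+β−2). With α+β = 25, the mode is (α−1)/23.
Set (α−1)/23 = 0.066 → α = 1 + 0.066·23 = 2.52.
β = 25 − α = 22.48.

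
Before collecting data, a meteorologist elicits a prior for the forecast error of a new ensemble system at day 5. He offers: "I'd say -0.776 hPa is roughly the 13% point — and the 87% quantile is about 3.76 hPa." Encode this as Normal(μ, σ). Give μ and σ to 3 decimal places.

The p-quantile of Normal(μ,σ) is μ + z_p·σ, with z_{0.13} = -1.126 and z_{0.87} = 1.126.
Eliminate σ: μ = (z₂·x₁ − z₁·x₂)/(z₂ − z₁) = (1.126·-0.776 − (-1.126)·3.76)/2.253 = 1.492.
Then σ = (x₂ − x₁)/(z₂ − z₁) = (3.76 − -0.776)/2.253 = 2.014.

μ = 1.492, σ = 2.014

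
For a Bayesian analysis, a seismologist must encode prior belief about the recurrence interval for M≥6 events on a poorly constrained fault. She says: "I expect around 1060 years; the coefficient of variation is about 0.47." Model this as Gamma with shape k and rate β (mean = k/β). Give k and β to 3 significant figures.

For Gamma(k, rate β): mean = k/β, variance = k/β², so CV = 1/√k.
CV = 0.47, hence k = 1/CV² = 4.53.
Then β = k/mean = 4.53/1060 = 0.00427.

k ≈ 4.53, β ≈ 0.00427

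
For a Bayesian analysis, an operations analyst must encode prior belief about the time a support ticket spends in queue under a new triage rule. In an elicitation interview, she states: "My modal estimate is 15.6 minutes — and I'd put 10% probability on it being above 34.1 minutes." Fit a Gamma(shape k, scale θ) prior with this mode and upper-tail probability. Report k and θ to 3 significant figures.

k ≈ 4.14, θ ≈ 4.96

Gamma(k,θ) with k>1 has mode (k−1)θ, so θ = 15.6/(k−1).
Need P(X < 34.1) = 0.9 with θ tied to k this way. Start at k = 2, θ = 15.6: P(X<34.1) ≈ 0.642.
Too low — raise k to concentrate. Iterating converges to k ≈ 4.14.
Then θ = 15.6/(4.14−1) ≈ 4.96.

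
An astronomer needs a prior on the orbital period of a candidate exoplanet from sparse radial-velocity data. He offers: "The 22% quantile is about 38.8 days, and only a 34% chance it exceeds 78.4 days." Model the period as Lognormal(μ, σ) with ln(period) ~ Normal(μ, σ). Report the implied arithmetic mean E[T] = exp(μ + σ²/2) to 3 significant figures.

E[T] ≈ 73.2 days

If T ~ Lognormal(μ,σ) then ln T ~ Normal(μ,σ), so the p-quantile of ln T is μ + z_p·σ.
ln(38.8) = 3.658 and ln(78.4) = 4.362; z_{0.22} = -0.7722, z_{0.66} = 0.4125.
σ = (4.362 − 3.658)/(0.4125 − (-0.7722)) = 0.594.
μ = 3.658 − (-0.7722)·0.594 = 4.117.
E[T] = exp(μ + σ²/2) = exp(4.117 + 0.1763) = 73.2 days.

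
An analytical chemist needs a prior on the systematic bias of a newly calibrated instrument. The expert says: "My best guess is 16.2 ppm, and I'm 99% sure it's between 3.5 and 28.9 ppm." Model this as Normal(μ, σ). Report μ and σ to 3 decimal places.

μ = 16.200, σ = 4.930

A symmetric 99% interval runs μ ± z·σ with z = 2.576.
Half-width = 12.7, so σ = 12.7/2.576 = 4.930.
μ is the stated best guess, 16.200.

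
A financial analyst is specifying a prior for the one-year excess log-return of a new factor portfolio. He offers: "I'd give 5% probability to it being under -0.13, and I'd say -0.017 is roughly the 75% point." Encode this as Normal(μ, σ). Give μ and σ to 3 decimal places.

For Normal(μ,σ), the p-quantile is μ + z_p·σ. Here z_{0.05} = -1.645, z_{0.75} = 0.6745.
So -0.13 = μ − 1.645σ and -0.017 = μ + 0.6745σ.
Subtracting: σ = (-0.017 − -0.13)/(0.6745 − (-1.645)) = 0.049.
Then μ = -0.13 − (-1.645)·0.049 = -0.050.

μ = -0.050, σ = 0.049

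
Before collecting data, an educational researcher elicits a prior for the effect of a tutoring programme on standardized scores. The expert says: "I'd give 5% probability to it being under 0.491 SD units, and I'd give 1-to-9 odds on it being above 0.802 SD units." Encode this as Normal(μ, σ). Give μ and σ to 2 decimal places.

The p-quantile of Normal(μ,σ) is μ + z_p·σ, with z_{0.05} = -1.645 and z_{0.9} = 1.282.
Eliminate σ: μ = (z₂·x₁ − z₁·x₂)/(z₂ − z₁) = (1.282·0.491 − (-1.645)·0.802)/2.926 = 0.67.
Then σ = (x₂ − x₁)/(z₂ − z₁) = (0.802 − 0.491)/2.926 = 0.11.

μ = 0.67, σ = 0.11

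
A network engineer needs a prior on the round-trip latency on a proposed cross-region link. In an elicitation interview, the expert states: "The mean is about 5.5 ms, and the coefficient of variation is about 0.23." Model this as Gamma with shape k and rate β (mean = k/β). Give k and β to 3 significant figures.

k ≈ 18.9, β ≈ 3.44

For Gamma(k, rate β): mean = k/β, variance = k/β², so CV = 1/√k.
CV = 0.23, hence k = 1/CV² = 18.9.
Then β = k/mean = 18.9/5.5 = 3.44.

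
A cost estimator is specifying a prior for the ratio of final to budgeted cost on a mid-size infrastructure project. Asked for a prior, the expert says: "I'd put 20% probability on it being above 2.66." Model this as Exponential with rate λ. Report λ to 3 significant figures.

λ ≈ 0.605

P(T > 2.66) = e^(−λ·2.66) = 0.2, so λ = −ln(0.2)/2.66 = 0.605.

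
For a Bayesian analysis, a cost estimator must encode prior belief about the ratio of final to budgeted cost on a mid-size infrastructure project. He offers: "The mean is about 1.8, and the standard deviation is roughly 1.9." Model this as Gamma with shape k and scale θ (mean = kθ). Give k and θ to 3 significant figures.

For Gamma(k, scale θ): mean = kθ, variance = kθ², so CV = 1/√k.
CV = SD/mean = 1.9/1.8 = 1.056, hence k = 1/CV² = 0.898.
Then θ = mean/k = 1.8/0.898 = 2.01.

k ≈ 0.898, θ ≈ 2.01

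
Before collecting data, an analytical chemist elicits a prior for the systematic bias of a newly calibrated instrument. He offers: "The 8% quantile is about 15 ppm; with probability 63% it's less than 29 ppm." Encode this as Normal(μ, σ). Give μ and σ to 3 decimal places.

The p-quantile of Normal(μ,σ) is μ + z_p·σ, with z_{0.08} = -1.405 and z_{0.63} = 0.3319.
Eliminate σ: μ = (z₂·x₁ − z₁·x₂)/(z₂ − z₁) = (0.3319·15 − (-1.405)·29)/1.737 = 26.325.
Then σ = (x₂ − x₁)/(z₂ − z₁) = (29 − 15)/1.737 = 8.060.

μ = 26.325, σ = 8.060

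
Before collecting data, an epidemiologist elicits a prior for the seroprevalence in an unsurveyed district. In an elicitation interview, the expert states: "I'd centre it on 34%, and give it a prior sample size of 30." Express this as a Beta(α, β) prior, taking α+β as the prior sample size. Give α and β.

α = 10.2, β = 19.8

Under the effective-sample-size interpretation, Beta(α, β) has prior mean α/(α+β) and prior sample size α+β.
So α+β = 30 and α/(α+β) = 0.34, giving α = 0.34·30 = 10.2 and β = 30 − 10.2 = 19.8.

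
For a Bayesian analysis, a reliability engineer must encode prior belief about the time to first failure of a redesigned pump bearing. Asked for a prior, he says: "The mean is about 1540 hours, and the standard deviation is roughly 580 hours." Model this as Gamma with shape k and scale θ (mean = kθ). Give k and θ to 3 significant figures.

For Gamma(k, scale θ): mean = kθ, variance = kθ², so CV = 1/√k.
CV = SD/mean = 580/1540 = 0.3766, hence k = 1/CV² = 7.05.
Then θ = mean/k = 1540/7.05 = 218.

k ≈ 7.05, θ ≈ 218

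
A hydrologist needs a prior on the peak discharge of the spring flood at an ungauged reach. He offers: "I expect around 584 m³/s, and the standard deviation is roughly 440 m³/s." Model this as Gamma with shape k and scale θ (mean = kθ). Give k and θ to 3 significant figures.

For Gamma(k, scale θ): mean = kθ, variance = kθ², so CV = 1/√k.
CV = SD/mean = 440/584 = 0.7534, hence k = 1/CV² = 1.76.
Then θ = mean/k = 584/1.76 = 332.

k ≈ 1.76, θ ≈ 332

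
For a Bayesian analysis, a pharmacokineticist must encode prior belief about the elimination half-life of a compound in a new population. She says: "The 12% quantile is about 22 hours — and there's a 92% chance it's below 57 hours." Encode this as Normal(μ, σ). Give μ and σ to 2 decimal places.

The p-quantile of Normal(μ,σ) is μ + z_p·σ, with z_{0.12} = -1.175 and z_{0.92} = 1.405.
Eliminate σ: μ = (z₂·x₁ − z₁·x₂)/(z₂ − z₁) = (1.405·22 − (-1.175)·57)/2.58 = 37.94.
Then σ = (x₂ − x₁)/(z₂ − z₁) = (57 − 22)/2.58 = 13.57.

μ = 37.94, σ = 13.57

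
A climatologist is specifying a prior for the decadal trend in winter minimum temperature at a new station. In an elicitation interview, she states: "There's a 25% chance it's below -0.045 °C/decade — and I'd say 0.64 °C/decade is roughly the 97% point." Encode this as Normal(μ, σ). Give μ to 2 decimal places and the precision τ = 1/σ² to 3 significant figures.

The p-quantile of Normal(μ,σ) is μ + z_p·σ, with z_{0.25} = -0.6745 and z_{0.97} = 1.881.
Eliminate σ: μ = (z₂·x₁ − z₁·x₂)/(z₂ − z₁) = (1.881·-0.045 − (-0.6745)·0.64)/2.555 = 0.14.
Then σ = (x₂ − x₁)/(z₂ − z₁) = (0.64 − -0.045)/2.555 = 0.27.
Precision τ = 1/σ² = 1/0.2681² = 13.9.

μ = 0.14, τ = 13.9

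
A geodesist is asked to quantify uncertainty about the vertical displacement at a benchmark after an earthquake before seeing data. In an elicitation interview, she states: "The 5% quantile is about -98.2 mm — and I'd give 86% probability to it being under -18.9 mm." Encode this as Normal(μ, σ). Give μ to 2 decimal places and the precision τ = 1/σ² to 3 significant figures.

μ = -50.34, τ = 0.00118

The p-quantile of Normal(μ,σ) is μ + z_p·σ, with z_{0.05} = -1.645 and z_{0.86} = 1.08.
Eliminate σ: μ = (z₂·x₁ − z₁·x₂)/(z₂ − z₁) = (1.08·-98.2 − (-1.645)·-18.9)/2.725 = -50.34.
Then σ = (x₂ − x₁)/(z₂ − z₁) = (-18.9 − -98.2)/2.725 = 29.10.
Precision τ = 1/σ² = 1/29.1² = 0.00118.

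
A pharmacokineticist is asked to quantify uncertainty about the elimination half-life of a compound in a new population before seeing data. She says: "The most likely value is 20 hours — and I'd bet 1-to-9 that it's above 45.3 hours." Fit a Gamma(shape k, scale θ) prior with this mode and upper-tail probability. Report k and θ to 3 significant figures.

Gamma(k,θ) with k>1 has mode (k−1)θ, so θ = 20/(k−1).
Need P(X < 45.3) = 0.9 with θ tied to k this way. Start at k = 2, θ = 20: P(X<45.3) ≈ 0.661.
Too low — raise k to concentrate. Iterating converges to k ≈ 3.88.
Then θ = 20/(3.88−1) ≈ 6.95.

k ≈ 3.88, θ ≈ 6.95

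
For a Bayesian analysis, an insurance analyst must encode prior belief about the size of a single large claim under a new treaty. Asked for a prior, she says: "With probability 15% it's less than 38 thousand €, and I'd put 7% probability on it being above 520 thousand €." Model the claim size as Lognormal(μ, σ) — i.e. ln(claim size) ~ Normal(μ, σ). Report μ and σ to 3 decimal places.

μ ≈ 4.717, σ ≈ 1.041

If T ~ Lognormal(μ,σ) then ln T ~ Normal(μ,σ), so the p-quantile of ln T is μ + z_p·σ.
ln(38) = 3.638 and ln(520) = 6.254; z_{0.15} = -1.036, z_{0.93} = 1.476.
σ = (6.254 − 3.638)/(1.476 − (-1.036)) = 1.041.
μ = 3.638 − (-1.036)·1.041 = 4.717.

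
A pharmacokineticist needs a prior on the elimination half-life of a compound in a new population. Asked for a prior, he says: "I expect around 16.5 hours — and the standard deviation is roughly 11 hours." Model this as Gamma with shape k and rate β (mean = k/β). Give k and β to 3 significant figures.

For Gamma(k, rate β): mean = k/β, variance = k/β², so CV = 1/√k.
CV = SD/mean = 11/16.5 = 0.6667, hence k = 1/CV² = 2.25.
Then β = k/mean = 2.25/16.5 = 0.136.

k ≈ 2.25, β ≈ 0.136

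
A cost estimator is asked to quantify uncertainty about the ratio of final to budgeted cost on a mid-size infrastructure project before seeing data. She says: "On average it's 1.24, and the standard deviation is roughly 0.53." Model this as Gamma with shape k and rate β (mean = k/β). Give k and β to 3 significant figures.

k ≈ 5.47, β ≈ 4.41

For Gamma(k, rate β): mean = k/β, variance = k/β², so CV = 1/√k.
CV = SD/mean = 0.53/1.24 = 0.4274, hence k = 1/CV² = 5.47.
Then β = k/mean = 5.47/1.24 = 4.41.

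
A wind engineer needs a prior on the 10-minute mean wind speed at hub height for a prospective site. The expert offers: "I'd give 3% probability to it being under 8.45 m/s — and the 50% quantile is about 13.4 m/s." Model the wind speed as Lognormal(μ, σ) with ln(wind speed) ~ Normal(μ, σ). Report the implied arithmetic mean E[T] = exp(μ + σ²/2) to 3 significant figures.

If T ~ Lognormal(μ,σ) then ln T ~ Normal(μ,σ), so the p-quantile of ln T is μ + z_p·σ.
ln(8.45) = 2.134 and ln(13.4) = 2.595; z_{0.03} = -1.881, z_{0.5} = 0.
σ = (2.595 − 2.134)/(0 − (-1.881)) = 0.245.
μ = 2.134 − (-1.881)·0.245 = 2.595.
E[T] = exp(μ + σ²/2) = exp(2.595 + 0.0301) = 13.8 m/s.

E[T] ≈ 13.8 m/s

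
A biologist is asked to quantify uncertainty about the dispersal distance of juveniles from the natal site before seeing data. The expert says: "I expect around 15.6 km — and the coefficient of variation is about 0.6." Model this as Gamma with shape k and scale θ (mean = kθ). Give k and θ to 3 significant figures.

For Gamma(k, scale θ): mean = kθ, variance = kθ², so CV = 1/√k.
CV = 0.6, hence k = 1/CV² = 2.78.
Then θ = mean/k = 15.6/2.78 = 5.62.

k ≈ 2.78, θ ≈ 5.62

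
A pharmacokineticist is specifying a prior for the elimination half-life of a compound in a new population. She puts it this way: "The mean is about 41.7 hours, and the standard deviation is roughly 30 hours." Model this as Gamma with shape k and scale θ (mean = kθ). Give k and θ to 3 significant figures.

k ≈ 1.93, θ ≈ 21.6

For Gamma(k, scale θ): mean = kθ, variance = kθ², so CV = 1/√k.
CV = SD/mean = 30/41.7 = 0.7194, hence k = 1/CV² = 1.93.
Then θ = mean/k = 41.7/1.93 = 21.6.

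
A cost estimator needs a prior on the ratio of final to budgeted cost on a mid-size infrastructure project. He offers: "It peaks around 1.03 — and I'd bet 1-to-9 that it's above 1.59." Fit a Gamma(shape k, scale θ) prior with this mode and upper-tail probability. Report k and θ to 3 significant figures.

k ≈ 10.9, θ ≈ 0.104

Gamma(k,θ) with k>1 has mode (k−1)θ, so θ = 1.03/(k−1).
Need P(X < 1.59) = 0.9 with θ tied to k this way. Start at k = 2, θ = 1.03: P(X<1.59) ≈ 0.457.
Too low — raise k to concentrate. Iterating converges to k ≈ 10.9.
Then θ = 1.03/(10.9−1) ≈ 0.104.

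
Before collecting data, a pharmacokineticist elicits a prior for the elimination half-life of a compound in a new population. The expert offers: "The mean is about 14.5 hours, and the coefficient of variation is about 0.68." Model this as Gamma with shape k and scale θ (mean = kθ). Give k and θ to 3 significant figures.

k ≈ 2.16, θ ≈ 6.7

For Gamma(k, scale θ): mean = kθ, variance = kθ², so CV = 1/√k.
CV = 0.68, hence k = 1/CV² = 2.16.
Then θ = mean/k = 14.5/2.16 = 6.7.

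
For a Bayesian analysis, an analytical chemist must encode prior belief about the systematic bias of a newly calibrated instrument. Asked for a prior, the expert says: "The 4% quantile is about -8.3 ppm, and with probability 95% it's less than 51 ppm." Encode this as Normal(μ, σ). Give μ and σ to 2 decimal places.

The p-quantile of Normal(μ,σ) is μ + z_p·σ, with z_{0.04} = -1.751 and z_{0.95} = 1.645.
Eliminate σ: μ = (z₂·x₁ − z₁·x₂)/(z₂ − z₁) = (1.645·-8.3 − (-1.751)·51)/3.396 = 22.27.
Then σ = (x₂ − x₁)/(z₂ − z₁) = (51 − -8.3)/3.396 = 17.46.

μ = 22.27, σ = 17.46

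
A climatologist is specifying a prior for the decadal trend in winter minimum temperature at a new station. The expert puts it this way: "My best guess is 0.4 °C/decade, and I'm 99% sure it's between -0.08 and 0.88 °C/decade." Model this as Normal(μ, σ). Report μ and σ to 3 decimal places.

μ = 0.400, σ = 0.186

A symmetric 99% interval runs μ ± z·σ with z = 2.576.
Half-width = 0.48, so σ = 0.48/2.576 = 0.186.
μ is the stated best guess, 0.400.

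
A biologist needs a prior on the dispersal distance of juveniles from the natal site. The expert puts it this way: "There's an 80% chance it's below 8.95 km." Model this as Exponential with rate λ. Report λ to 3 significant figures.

P(T < 8.95) = 1 − e^(−λ·8.95) = 0.8, so λ = −ln(1−0.8)/8.95 = −ln(0.2)/8.95 = 0.18.

λ ≈ 0.18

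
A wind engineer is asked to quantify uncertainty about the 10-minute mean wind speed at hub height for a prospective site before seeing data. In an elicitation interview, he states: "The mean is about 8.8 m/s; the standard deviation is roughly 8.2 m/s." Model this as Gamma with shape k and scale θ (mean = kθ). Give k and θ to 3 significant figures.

For Gamma(k, scale θ): mean = kθ, variance = kθ², so CV = 1/√k.
CV = SD/mean = 8.2/8.8 = 0.9318, hence k = 1/CV² = 1.15.
Then θ = mean/k = 8.8/1.15 = 7.64.

k ≈ 1.15, θ ≈ 7.64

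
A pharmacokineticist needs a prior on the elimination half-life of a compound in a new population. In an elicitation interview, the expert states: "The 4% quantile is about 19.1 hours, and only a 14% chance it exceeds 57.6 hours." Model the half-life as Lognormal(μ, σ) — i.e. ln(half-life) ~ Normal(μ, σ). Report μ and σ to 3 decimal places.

If T ~ Lognormal(μ,σ) then ln T ~ Normal(μ,σ), so the p-quantile of ln T is μ + z_p·σ.
ln(19.1) = 2.95 and ln(57.6) = 4.054; z_{0.04} = -1.751, z_{0.86} = 1.08.
σ = (4.054 − 2.95)/(1.08 − (-1.751)) = 0.390.
μ = 2.95 − (-1.751)·0.390 = 3.632.

μ ≈ 3.632, σ ≈ 0.390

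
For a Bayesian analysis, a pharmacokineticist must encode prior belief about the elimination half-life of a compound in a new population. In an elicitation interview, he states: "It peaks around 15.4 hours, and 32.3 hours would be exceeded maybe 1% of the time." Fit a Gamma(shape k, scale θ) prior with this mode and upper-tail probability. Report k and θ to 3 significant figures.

Gamma(k,θ) with k>1 has mode (k−1)θ, so θ = 15.4/(k−1).
Need P(X < 32.3) = 0.99 with θ tied to k this way. Start at k = 2, θ = 15.4: P(X<32.3) ≈ 0.620.
Too low — raise k to concentrate. Iterating converges to k ≈ 9.87.
Then θ = 15.4/(9.87−1) ≈ 1.74.

k ≈ 9.87, θ ≈ 1.74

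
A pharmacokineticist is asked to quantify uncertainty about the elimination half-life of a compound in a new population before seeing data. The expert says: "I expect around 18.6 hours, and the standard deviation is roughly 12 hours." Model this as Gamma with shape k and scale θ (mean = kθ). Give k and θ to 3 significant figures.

k ≈ 2.4, θ ≈ 7.74

For Gamma(k, scale θ): mean = kθ, variance = kθ², so CV = 1/√k.
CV = SD/mean = 12/18.6 = 0.6452, hence k = 1/CV² = 2.4.
Then θ = mean/k = 18.6/2.4 = 7.74.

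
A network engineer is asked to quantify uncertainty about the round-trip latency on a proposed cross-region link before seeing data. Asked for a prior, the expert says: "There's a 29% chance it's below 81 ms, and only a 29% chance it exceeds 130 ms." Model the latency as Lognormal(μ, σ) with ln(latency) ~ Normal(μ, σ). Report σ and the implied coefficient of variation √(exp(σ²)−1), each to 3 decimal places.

σ ≈ 0.427, CV ≈ 0.448

If T ~ Lognormal(μ,σ) then ln T ~ Normal(μ,σ), so the p-quantile of ln T is μ + z_p·σ.
ln(81) = 4.394 and ln(130) = 4.868; z_{0.29} = -0.5534, z_{0.71} = 0.5534.
σ = (4.868 − 4.394)/(0.5534 − (-0.5534)) = 0.427.
μ = 4.394 − (-0.5534)·0.427 = 4.631.
CV = √(exp(σ²)−1) = √(exp(0.1827)−1) = 0.448.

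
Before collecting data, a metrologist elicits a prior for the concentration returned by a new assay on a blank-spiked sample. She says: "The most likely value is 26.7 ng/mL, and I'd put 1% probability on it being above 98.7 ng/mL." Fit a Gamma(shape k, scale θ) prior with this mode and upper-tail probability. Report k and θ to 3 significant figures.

k ≈ 3.5, θ ≈ 10.7

Gamma(k,θ) with k>1 has mode (k−1)θ, so θ = 26.7/(k−1).
Need P(X < 98.7) = 0.99 with θ tied to k this way. Start at k = 2, θ = 26.7: P(X<98.7) ≈ 0.883.
Too low — raise k to concentrate. Iterating converges to k ≈ 3.5.
Then θ = 26.7/(3.5−1) ≈ 10.7.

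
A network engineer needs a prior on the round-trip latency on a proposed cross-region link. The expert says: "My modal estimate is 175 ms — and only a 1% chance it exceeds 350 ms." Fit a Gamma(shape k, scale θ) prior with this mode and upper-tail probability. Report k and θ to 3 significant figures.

Gamma(k,θ) with k>1 has mode (k−1)θ, so θ = 175/(k−1).
Need P(X < 350) = 0.99 with θ tied to k this way. Start at k = 2, θ = 175: P(X<350) ≈ 0.594.
Too low — raise k to concentrate. Iterating converges to k ≈ 11.2.
Then θ = 175/(11.2−1) ≈ 17.1.

k ≈ 11.2, θ ≈ 17.1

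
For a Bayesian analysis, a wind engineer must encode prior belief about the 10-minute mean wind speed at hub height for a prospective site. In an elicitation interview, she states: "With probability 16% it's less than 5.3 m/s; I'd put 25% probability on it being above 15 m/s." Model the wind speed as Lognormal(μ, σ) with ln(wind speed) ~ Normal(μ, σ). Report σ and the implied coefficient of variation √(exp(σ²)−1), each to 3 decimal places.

σ ≈ 0.623, CV ≈ 0.689

If T ~ Lognormal(μ,σ) then ln T ~ Normal(μ,σ), so the p-quantile of ln T is μ + z_p·σ.
ln(5.3) = 1.668 and ln(15) = 2.708; z_{0.16} = -0.9945, z_{0.75} = 0.6745.
σ = (2.708 − 1.668)/(0.6745 − (-0.9945)) = 0.623.
μ = 1.668 − (-0.9945)·0.623 = 2.288.
CV = √(exp(σ²)−1) = √(exp(0.3886)−1) = 0.689.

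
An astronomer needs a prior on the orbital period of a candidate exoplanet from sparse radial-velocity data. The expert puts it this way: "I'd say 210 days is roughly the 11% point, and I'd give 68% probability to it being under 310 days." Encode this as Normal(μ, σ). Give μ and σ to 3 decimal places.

For Normal(μ,σ), the p-quantile is μ + z_p·σ. Here z_{0.11} = -1.227, z_{0.68} = 0.4677.
So 210 = μ − 1.227σ and 310 = μ + 0.4677σ.
Subtracting: σ = (310 − 210)/(0.4677 − (-1.227)) = 59.024.
Then μ = 210 − (-1.227)·59.024 = 282.395.

μ = 282.395, σ = 59.024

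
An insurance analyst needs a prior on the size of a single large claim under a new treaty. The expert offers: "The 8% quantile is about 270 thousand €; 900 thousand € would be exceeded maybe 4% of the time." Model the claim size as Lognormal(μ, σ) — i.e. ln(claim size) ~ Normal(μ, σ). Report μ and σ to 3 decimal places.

μ ≈ 6.134, σ ≈ 0.382

If T ~ Lognormal(μ,σ) then ln T ~ Normal(μ,σ), so the p-quantile of ln T is μ + z_p·σ.
ln(270) = 5.598 and ln(900) = 6.802; z_{0.08} = -1.405, z_{0.96} = 1.751.
σ = (6.802 − 5.598)/(1.751 − (-1.405)) = 0.382.
μ = 5.598 − (-1.405)·0.382 = 6.134.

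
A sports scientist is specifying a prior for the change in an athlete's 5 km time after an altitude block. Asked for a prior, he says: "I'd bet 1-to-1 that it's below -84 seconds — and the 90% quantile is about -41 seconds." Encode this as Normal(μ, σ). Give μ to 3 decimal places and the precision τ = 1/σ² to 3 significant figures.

The p-quantile of Normal(μ,σ) is μ + z_p·σ, with z_{0.5} = 0 and z_{0.9} = 1.282.
Eliminate σ: μ = (z₂·x₁ − z₁·x₂)/(z₂ − z₁) = (1.282·-84 − (0)·-41)/1.282 = -84.000.
Then σ = (x₂ − x₁)/(z₂ − z₁) = (-41 − -84)/1.282 = 33.553.
Precision τ = 1/σ² = 1/33.55² = 0.000888.

μ = -84.000, τ = 0.000888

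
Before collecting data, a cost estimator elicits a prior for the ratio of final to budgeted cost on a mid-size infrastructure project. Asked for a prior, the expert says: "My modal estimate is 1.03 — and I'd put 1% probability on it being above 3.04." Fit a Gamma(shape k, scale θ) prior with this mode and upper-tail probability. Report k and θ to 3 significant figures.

k ≈ 4.86, θ ≈ 0.267

Gamma(k,θ) with k>1 has mode (k−1)θ, so θ = 1.03/(k−1).
Need P(X < 3.04) = 0.99 with θ tied to k this way. Start at k = 2, θ = 1.03: P(X<3.04) ≈ 0.793.
Too low — raise k to concentrate. Iterating converges to k ≈ 4.86.
Then θ = 1.03/(4.86−1) ≈ 0.267.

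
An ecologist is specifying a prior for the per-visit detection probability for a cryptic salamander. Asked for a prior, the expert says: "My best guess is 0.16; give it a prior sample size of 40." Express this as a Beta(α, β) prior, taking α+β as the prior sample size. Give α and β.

α = 6.4, β = 33.6

Under the effective-sample-size interpretation, Beta(α, β) has prior mean α/(α+β) and prior sample size α+β.
So α+β = 40 and α/(α+β) = 0.16, giving α = 0.16·40 = 6.4 and β = 40 − 6.4 = 33.6.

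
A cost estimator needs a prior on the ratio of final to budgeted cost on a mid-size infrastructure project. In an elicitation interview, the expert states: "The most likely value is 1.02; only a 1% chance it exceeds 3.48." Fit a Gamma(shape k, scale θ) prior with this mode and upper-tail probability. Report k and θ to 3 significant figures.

Gamma(k,θ) with k>1 has mode (k−1)θ, so θ = 1.02/(k−1).
Need P(X < 3.48) = 0.99 with θ tied to k this way. Start at k = 2, θ = 1.02: P(X<3.48) ≈ 0.854.
Too low — raise k to concentrate. Iterating converges to k ≈ 3.9.
Then θ = 1.02/(3.9−1) ≈ 0.352.

k ≈ 3.9, θ ≈ 0.352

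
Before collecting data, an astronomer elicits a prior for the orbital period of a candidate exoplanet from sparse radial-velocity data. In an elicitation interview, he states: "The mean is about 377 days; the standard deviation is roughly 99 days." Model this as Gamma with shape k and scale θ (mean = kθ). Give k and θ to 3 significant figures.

For Gamma(k, scale θ): mean = kθ, variance = kθ², so CV = 1/√k.
CV = SD/mean = 99/377 = 0.2626, hence k = 1/CV² = 14.5.
Then θ = mean/k = 377/14.5 = 26.

k ≈ 14.5, θ ≈ 26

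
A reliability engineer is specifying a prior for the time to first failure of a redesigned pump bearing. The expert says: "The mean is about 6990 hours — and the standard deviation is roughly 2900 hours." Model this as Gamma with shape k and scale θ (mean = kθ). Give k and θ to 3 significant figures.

For Gamma(k, scale θ): mean = kθ, variance = kθ², so CV = 1/√k.
CV = SD/mean = 2900/6990 = 0.4149, hence k = 1/CV² = 5.81.
Then θ = mean/k = 6990/5.81 = 1200.

k ≈ 5.81, θ ≈ 1200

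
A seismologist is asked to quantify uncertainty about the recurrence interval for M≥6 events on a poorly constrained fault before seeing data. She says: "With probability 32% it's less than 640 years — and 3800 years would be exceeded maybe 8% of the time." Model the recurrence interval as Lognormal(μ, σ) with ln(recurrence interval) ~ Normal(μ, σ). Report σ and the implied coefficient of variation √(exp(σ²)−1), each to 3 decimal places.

If T ~ Lognormal(μ,σ) then ln T ~ Normal(μ,σ), so the p-quantile of ln T is μ + z_p·σ.
ln(640) = 6.461 and ln(3800) = 8.243; z_{0.32} = -0.4677, z_{0.92} = 1.405.
σ = (8.243 − 6.461)/(1.405 − (-0.4677)) = 0.951.
μ = 6.461 − (-0.4677)·0.951 = 6.906.
CV = √(exp(σ²)−1) = √(exp(0.9047)−1) = 1.213.

σ ≈ 0.951, CV ≈ 1.213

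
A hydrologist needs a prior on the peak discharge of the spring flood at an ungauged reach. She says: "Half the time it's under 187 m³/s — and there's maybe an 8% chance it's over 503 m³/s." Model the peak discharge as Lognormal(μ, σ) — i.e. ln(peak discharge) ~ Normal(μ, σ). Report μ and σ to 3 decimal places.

μ ≈ 5.231, σ ≈ 0.704

If T ~ Lognormal(μ,σ) then ln T ~ Normal(μ,σ), so the p-quantile of ln T is μ + z_p·σ.
ln(187) = 5.231 and ln(503) = 6.221; z_{0.5} = 0, z_{0.92} = 1.405.
σ = (6.221 − 5.231)/(1.405 − (0)) = 0.704.
μ = 5.231 − (0)·0.704 = 5.231.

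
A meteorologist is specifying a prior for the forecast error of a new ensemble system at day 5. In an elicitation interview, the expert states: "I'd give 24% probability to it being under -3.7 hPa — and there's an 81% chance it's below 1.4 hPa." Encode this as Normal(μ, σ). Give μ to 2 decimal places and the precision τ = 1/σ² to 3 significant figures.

μ = -1.43, τ = 0.0965

The p-quantile of Normal(μ,σ) is μ + z_p·σ, with z_{0.24} = -0.7063 and z_{0.81} = 0.8779.
Eliminate σ: μ = (z₂·x₁ − z₁·x₂)/(z₂ − z₁) = (0.8779·-3.7 − (-0.7063)·1.4)/1.584 = -1.43.
Then σ = (x₂ − x₁)/(z₂ − z₁) = (1.4 − -3.7)/1.584 = 3.22.
Precision τ = 1/σ² = 1/3.219² = 0.0965.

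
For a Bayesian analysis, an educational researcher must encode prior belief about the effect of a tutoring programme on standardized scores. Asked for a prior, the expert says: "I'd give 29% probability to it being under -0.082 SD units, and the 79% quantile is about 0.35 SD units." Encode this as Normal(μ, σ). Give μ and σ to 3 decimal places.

For Normal(μ,σ), the p-quantile is μ + z_p·σ. Here z_{0.29} = -0.5534, z_{0.79} = 0.8064.
So -0.082 = μ − 0.5534σ and 0.35 = μ + 0.8064σ.
Subtracting: σ = (0.35 − -0.082)/(0.8064 − (-0.5534)) = 0.318.
Then μ = -0.082 − (-0.5534)·0.318 = 0.094.

μ = 0.094, σ = 0.318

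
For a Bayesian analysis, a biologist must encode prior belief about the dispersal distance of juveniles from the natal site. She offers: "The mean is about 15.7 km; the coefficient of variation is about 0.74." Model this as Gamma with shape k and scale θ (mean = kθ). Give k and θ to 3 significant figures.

k ≈ 1.83, θ ≈ 8.6

For Gamma(k, scale θ): mean = kθ, variance = kθ², so CV = 1/√k.
CV = 0.74, hence k = 1/CV² = 1.83.
Then θ = mean/k = 15.7/1.83 = 8.6.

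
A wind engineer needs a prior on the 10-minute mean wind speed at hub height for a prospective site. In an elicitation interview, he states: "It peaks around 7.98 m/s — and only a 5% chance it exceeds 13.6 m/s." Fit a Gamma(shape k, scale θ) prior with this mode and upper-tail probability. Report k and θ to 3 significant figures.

Gamma(k,θ) with k>1 has mode (k−1)θ, so θ = 7.98/(k−1).
Need P(X < 13.6) = 0.95 with θ tied to k this way. Start at k = 2, θ = 7.98: P(X<13.6) ≈ 0.508.
Too low — raise k to concentrate. Iterating converges to k ≈ 10.8.
Then θ = 7.98/(10.8−1) ≈ 0.812.

k ≈ 10.8, θ ≈ 0.812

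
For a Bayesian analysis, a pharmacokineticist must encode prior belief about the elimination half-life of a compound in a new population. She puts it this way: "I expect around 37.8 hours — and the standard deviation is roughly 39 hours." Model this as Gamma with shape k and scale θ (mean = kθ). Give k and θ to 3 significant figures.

For Gamma(k, scale θ): mean = kθ, variance = kθ², so CV = 1/√k.
CV = SD/mean = 39/37.8 = 1.032, hence k = 1/CV² = 0.939.
Then θ = mean/k = 37.8/0.939 = 40.2.

k ≈ 0.939, θ ≈ 40.2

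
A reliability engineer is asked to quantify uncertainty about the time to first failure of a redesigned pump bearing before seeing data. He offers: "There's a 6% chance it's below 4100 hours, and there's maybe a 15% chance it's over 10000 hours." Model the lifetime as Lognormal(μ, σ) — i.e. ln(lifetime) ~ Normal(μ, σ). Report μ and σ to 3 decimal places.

If T ~ Lognormal(μ,σ) then ln T ~ Normal(μ,σ), so the p-quantile of ln T is μ + z_p·σ.
ln(4100) = 8.319 and ln(10000) = 9.21; z_{0.06} = -1.555, z_{0.85} = 1.036.
σ = (9.21 − 8.319)/(1.036 − (-1.555)) = 0.344.
μ = 8.319 − (-1.555)·0.344 = 8.854.

μ ≈ 8.854, σ ≈ 0.344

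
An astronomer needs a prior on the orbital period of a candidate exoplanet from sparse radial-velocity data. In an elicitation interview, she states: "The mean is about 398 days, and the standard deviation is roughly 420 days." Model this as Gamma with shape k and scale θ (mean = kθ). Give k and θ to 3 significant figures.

k ≈ 0.898, θ ≈ 443

For Gamma(k, scale θ): mean = kθ, variance = kθ², so CV = 1/√k.
CV = SD/mean = 420/398 = 1.055, hence k = 1/CV² = 0.898.
Then θ = mean/k = 398/0.898 = 443.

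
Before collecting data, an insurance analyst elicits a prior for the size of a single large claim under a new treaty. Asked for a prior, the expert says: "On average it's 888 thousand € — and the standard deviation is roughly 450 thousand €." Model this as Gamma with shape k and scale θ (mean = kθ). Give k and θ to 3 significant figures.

For Gamma(k, scale θ): mean = kθ, variance = kθ², so CV = 1/√k.
CV = SD/mean = 450/888 = 0.5068, hence k = 1/CV² = 3.89.
Then θ = mean/k = 888/3.89 = 228.

k ≈ 3.89, θ ≈ 228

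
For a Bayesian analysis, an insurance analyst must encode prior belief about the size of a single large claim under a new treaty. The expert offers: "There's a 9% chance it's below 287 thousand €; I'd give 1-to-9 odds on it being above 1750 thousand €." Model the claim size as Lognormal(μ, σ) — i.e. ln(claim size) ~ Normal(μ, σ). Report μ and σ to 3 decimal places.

μ ≈ 6.584, σ ≈ 0.689

If T ~ Lognormal(μ,σ) then ln T ~ Normal(μ,σ), so the p-quantile of ln T is μ + z_p·σ.
ln(287) = 5.659 and ln(1750) = 7.467; z_{0.09} = -1.341, z_{0.9} = 1.282.
σ = (7.467 − 5.659)/(1.282 − (-1.341)) = 0.689.
μ = 5.659 − (-1.341)·0.689 = 6.584.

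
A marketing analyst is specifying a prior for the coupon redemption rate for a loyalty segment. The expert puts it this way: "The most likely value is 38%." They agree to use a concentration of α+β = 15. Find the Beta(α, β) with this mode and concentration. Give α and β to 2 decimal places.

For α,β > 1 the Beta mode is (α−1)/(α+β−2). With α+β = 15, the mode is (α−1)/13.
Set (α−1)/13 = 0.38 → α = 1 + 0.38·13 = 5.94.
β = 15 − α = 9.06.

α = 5.94, β = 9.06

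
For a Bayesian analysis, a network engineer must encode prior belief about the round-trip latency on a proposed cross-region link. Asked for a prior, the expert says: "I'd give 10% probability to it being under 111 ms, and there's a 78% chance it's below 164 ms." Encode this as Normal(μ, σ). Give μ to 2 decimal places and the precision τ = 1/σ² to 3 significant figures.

The p-quantile of Normal(μ,σ) is μ + z_p·σ, with z_{0.1} = -1.282 and z_{0.78} = 0.7722.
Eliminate σ: μ = (z₂·x₁ − z₁·x₂)/(z₂ − z₁) = (0.7722·111 − (-1.282)·164)/2.054 = 144.07.
Then σ = (x₂ − x₁)/(z₂ − z₁) = (164 − 111)/2.054 = 25.81.
Precision τ = 1/σ² = 1/25.81² = 0.0015.

μ = 144.07, τ = 0.0015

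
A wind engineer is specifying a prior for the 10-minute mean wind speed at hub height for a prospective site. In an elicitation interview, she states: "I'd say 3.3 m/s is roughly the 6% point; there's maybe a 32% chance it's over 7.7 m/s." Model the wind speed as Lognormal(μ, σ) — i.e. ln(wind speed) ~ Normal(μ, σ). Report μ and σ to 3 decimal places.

μ ≈ 1.845, σ ≈ 0.419

If T ~ Lognormal(μ,σ) then ln T ~ Normal(μ,σ), so the p-quantile of ln T is μ + z_p·σ.
ln(3.3) = 1.194 and ln(7.7) = 2.041; z_{0.06} = -1.555, z_{0.68} = 0.4677.
σ = (2.041 − 1.194)/(0.4677 − (-1.555)) = 0.419.
μ = 1.194 − (-1.555)·0.419 = 1.845.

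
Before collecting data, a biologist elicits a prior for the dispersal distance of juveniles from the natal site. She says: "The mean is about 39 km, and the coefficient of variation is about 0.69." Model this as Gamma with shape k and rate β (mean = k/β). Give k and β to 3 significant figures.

For Gamma(k, rate β): mean = k/β, variance = k/β², so CV = 1/√k.
CV = 0.69, hence k = 1/CV² = 2.1.
Then β = k/mean = 2.1/39 = 0.0539.

k ≈ 2.1, β ≈ 0.0539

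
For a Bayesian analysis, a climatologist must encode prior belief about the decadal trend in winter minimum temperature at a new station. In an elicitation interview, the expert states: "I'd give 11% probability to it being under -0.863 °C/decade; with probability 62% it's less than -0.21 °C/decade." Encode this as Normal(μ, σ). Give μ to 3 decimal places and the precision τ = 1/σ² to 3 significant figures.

The p-quantile of Normal(μ,σ) is μ + z_p·σ, with z_{0.11} = -1.227 and z_{0.62} = 0.3055.
Eliminate σ: μ = (z₂·x₁ − z₁·x₂)/(z₂ − z₁) = (0.3055·-0.863 − (-1.227)·-0.21)/1.532 = -0.340.
Then σ = (x₂ − x₁)/(z₂ − z₁) = (-0.21 − -0.863)/1.532 = 0.426.
Precision τ = 1/σ² = 1/0.4262² = 5.5.

μ = -0.340, τ = 5.5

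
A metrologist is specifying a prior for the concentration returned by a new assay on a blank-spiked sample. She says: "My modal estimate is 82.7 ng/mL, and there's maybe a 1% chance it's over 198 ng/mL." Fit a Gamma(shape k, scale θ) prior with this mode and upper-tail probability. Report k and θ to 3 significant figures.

k ≈ 7.22, θ ≈ 13.3

Gamma(k,θ) with k>1 has mode (k−1)θ, so θ = 82.7/(k−1).
Need P(X < 198) = 0.99 with θ tied to k this way. Start at k = 2, θ = 82.7: P(X<198) ≈ 0.690.
Too low — raise k to concentrate. Iterating converges to k ≈ 7.22.
Then θ = 82.7/(7.22−1) ≈ 13.3.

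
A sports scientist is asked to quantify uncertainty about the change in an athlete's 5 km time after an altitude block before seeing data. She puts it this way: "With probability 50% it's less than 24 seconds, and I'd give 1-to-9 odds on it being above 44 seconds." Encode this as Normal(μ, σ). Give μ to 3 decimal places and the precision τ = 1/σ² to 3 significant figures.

The p-quantile of Normal(μ,σ) is μ + z_p·σ, with z_{0.5} = 0 and z_{0.9} = 1.282.
Eliminate σ: μ = (z₂·x₁ − z₁·x₂)/(z₂ − z₁) = (1.282·24 − (0)·44)/1.282 = 24.000.
Then σ = (x₂ − x₁)/(z₂ − z₁) = (44 − 24)/1.282 = 15.606.
Precision τ = 1/σ² = 1/15.61² = 0.00411.

μ = 24.000, τ = 0.00411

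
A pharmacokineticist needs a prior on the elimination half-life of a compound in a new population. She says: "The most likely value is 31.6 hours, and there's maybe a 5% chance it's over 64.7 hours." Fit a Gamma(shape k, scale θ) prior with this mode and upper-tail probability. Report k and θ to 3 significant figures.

k ≈ 6.39, θ ≈ 5.86

Gamma(k,θ) with k>1 has mode (k−1)θ, so θ = 31.6/(k−1).
Need P(X < 64.7) = 0.95 with θ tied to k this way. Start at k = 2, θ = 31.6: P(X<64.7) ≈ 0.607.
Too low — raise k to concentrate. Iterating converges to k ≈ 6.39.
Then θ = 31.6/(6.39−1) ≈ 5.86.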